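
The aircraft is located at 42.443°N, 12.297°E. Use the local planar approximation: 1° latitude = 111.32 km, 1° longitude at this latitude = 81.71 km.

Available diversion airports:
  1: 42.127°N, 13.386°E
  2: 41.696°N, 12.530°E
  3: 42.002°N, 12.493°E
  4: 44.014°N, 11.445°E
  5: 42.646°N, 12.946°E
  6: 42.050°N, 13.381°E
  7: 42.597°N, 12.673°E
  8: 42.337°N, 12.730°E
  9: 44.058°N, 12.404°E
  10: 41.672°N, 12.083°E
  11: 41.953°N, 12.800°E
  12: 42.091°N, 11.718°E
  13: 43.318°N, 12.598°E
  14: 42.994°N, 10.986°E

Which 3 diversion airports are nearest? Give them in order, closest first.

7, 8, 3

Distances from 42.443°N, 12.297°E:
1: 95.683 km
2: 85.308 km
3: 51.638 km
4: 188.231 km
5: 57.644 km
6: 98.789 km
7: 35.182 km
8: 37.296 km
9: 179.994 km
10: 87.591 km
11: 68.298 km
12: 61.430 km
13: 100.462 km
14: 123.440 km
Sorted: 7 (35.182 km) < 8 (37.296 km) < 3 (51.638 km) < 5 (57.644 km) < 12 (61.430 km) < …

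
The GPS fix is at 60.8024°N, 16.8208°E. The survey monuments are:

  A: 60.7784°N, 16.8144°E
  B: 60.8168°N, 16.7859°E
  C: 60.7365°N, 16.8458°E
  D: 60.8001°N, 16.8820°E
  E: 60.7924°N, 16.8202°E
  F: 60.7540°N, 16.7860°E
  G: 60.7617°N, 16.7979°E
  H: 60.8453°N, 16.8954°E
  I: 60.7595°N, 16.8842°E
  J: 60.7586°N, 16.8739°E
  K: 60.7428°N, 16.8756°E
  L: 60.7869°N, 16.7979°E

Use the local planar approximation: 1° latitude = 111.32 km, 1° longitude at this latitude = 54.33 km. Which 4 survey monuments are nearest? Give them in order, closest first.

E, L, B, A

Distances from 60.8024°N, 16.8208°E:
A: √((-0.0240·111.32)² + (-0.0064·54.33)²) = √(7.137874 + 0.120904) = 2.6942 km
B: √((0.0144·111.32)² + (-0.0349·54.33)²) = √(2.569635 + 3.595260) = 2.4829 km
C: √((-0.0659·111.32)² + (0.0250·54.33)²) = √(53.816720 + 1.844843) = 7.4607 km
D: √((-0.0023·111.32)² + (0.0612·54.33)²) = √(0.065554 + 11.055598) = 3.3348 km
E: √((-0.0100·111.32)² + (-0.0006·54.33)²) = √(1.239214 + 0.001063) = 1.1137 km
F: √((-0.0484·111.32)² + (-0.0348·54.33)²) = √(29.029337 + 3.574686) = 5.7100 km
G: √((-0.0407·111.32)² + (-0.0229·54.33)²) = √(20.527460 + 1.547927) = 4.6984 km
H: √((0.0429·111.32)² + (0.0746·54.33)²) = √(22.806623 + 16.426955) = 6.2637 km
I: √((-0.0429·111.32)² + (0.0634·54.33)²) = √(22.806623 + 11.864732) = 5.8882 km
J: √((-0.0438·111.32)² + (0.0531·54.33)²) = √(23.773582 + 8.322781) = 5.6654 km
K: √((-0.0596·111.32)² + (0.0548·54.33)²) = √(44.018873 + 8.864220) = 7.2721 km
L: √((-0.0155·111.32)² + (-0.0229·54.33)²) = √(2.977212 + 1.547927) = 2.1272 km
Sorted: E (1.1137 km) < L (2.1272 km) < B (2.4829 km) < A (2.6942 km) < D (3.3348 km) < G (4.6984 km) < …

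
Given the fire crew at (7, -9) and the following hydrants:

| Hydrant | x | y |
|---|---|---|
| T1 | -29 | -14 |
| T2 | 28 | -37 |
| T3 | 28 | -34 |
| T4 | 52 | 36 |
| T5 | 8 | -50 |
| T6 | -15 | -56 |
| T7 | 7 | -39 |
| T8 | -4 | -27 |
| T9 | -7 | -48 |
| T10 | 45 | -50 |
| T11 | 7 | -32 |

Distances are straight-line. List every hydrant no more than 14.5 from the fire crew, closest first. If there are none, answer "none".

none

Distances from (7, -9):
T1: 36.3
T2: 35.0
T3: 32.6
T4: 63.6
T5: 41.0
T6: 51.9
T7: 30.0
T8: 21.1
T9: 41.4
T10: 55.9
T11: 23.0
Threshold 14.5: none within range.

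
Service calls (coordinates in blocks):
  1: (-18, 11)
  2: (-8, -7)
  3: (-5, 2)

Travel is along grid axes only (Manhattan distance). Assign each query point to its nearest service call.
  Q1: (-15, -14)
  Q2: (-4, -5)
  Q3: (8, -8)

Q1→2; Q2→2; Q3→2

Q1 at (-15, -14):
  1: 28 blocks
  2: 14 blocks
  3: 26 blocks
  → nearest: 2 (14 blocks)
Q2 at (-4, -5):
  1: 30 blocks
  2: 6 blocks
  3: 8 blocks
  → nearest: 2 (6 blocks)
Q3 at (8, -8):
  1: 45 blocks
  2: 17 blocks
  3: 23 blocks
  → nearest: 2 (17 blocks)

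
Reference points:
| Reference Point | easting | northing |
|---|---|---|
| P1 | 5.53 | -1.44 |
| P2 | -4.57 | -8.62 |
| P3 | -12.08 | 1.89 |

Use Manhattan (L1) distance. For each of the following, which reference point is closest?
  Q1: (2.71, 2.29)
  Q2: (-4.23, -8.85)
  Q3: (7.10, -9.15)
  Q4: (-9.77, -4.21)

Q1 at (2.71, 2.29):
  P1: |2.82| + |-3.73| = 2.82 + 3.73 = 6.55
  P2: |-7.28| + |-10.91| = 7.28 + 10.91 = 18.19
  P3: |-14.79| + |-0.40| = 14.79 + 0.40 = 15.19
  → nearest: P1 (6.55)
Q2 at (-4.23, -8.85):
  P1: |9.76| + |7.41| = 9.76 + 7.41 = 17.17
  P2: |-0.34| + |0.23| = 0.34 + 0.23 = 0.57
  P3: |-7.85| + |10.74| = 7.85 + 10.74 = 18.59
  → nearest: P2 (0.57)
Q3 at (7.10, -9.15):
  P1: |-1.57| + |7.71| = 1.57 + 7.71 = 9.28
  P2: |-11.67| + |0.53| = 11.67 + 0.53 = 12.20
  P3: |-19.18| + |11.04| = 19.18 + 11.04 = 30.22
  → nearest: P1 (9.28)
Q4 at (-9.77, -4.21):
  P1: |15.30| + |2.77| = 15.30 + 2.77 = 18.07
  P2: |5.20| + |-4.41| = 5.20 + 4.41 = 9.61
  P3: |-2.31| + |6.10| = 2.31 + 6.10 = 8.41
  → nearest: P3 (8.41)

Q1→P1; Q2→P2; Q3→P1; Q4→P3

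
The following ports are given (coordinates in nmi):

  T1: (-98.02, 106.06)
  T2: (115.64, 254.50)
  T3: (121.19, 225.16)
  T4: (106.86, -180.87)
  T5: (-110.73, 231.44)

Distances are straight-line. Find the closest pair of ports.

T2 and T3

Pairwise distances:
T1–T2: 260.16 nmi
T1–T3: 249.48 nmi
T1–T4: 352.57 nmi
T1–T5: 126.02 nmi
T2–T3: 29.86 nmi
T2–T4: 435.46 nmi
T2–T5: 227.54 nmi
T3–T4: 406.28 nmi
T3–T5: 232.01 nmi
T4–T5: 466.20 nmi
Closest pair: T2–T3 at 29.86 nmi.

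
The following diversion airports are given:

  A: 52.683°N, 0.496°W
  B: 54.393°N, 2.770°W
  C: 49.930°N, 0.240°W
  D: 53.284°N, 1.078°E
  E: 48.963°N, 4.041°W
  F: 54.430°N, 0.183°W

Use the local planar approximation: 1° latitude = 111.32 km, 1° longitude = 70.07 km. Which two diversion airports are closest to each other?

A and D

Pairwise distances:
A–D: 128.996 km
D–F: 155.184 km
B–F: 181.318 km
A–F: 195.709 km
A–B: 248.244 km
C–E: 287.268 km
B–D: 296.548 km
A–C: 306.988 km
C–D: 384.619 km
A–E: 482.897 km
C–F: 500.956 km
B–C: 527.502 km
D–E: 600.026 km
B–E: 610.993 km
E–F: 665.925 km
Closest pair: A–D at 128.996 km.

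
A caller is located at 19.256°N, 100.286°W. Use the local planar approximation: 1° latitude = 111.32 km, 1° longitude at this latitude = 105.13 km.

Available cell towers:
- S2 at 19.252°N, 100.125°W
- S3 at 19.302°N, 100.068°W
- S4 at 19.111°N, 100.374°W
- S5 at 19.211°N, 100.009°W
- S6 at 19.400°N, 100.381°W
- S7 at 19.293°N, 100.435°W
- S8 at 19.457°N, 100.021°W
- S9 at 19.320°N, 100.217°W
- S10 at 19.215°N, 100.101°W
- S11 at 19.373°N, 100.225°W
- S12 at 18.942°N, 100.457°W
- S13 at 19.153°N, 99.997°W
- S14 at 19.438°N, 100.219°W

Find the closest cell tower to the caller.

S9

Distances from 19.256°N, 100.286°W:
S2: 16.932 km
S3: 23.483 km
S4: 18.605 km
S5: 29.549 km
S6: 18.887 km
S7: 16.197 km
S8: 35.732 km
S9: 10.168 km
S10: 19.977 km
S11: 14.518 km
S12: 39.306 km
S13: 32.474 km
S14: 21.450 km
Minimum: S9 at 10.168 km.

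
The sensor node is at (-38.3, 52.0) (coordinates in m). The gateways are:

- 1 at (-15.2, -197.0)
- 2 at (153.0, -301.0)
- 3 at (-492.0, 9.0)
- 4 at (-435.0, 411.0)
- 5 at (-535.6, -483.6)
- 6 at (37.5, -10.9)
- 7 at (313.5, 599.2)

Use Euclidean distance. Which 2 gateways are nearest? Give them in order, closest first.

Distances from (-38.3, 52.0):
1: √((23.1)² + (-249.0)²) = √(533.610 + 62001.000) = 250.1 m
2: √((191.3)² + (-353.0)²) = √(36595.690 + 124609.000) = 401.5 m
3: √((-453.7)² + (-43.0)²) = √(205843.690 + 1849.000) = 455.7 m
4: √((-396.7)² + (359.0)²) = √(157370.890 + 128881.000) = 535.0 m
5: √((-497.3)² + (-535.6)²) = √(247307.290 + 286867.360) = 730.9 m
6: √((75.8)² + (-62.9)²) = √(5745.640 + 3956.410) = 98.5 m
7: √((351.8)² + (547.2)²) = √(123763.240 + 299427.840) = 650.5 m
Sorted: 6 (98.5 m) < 1 (250.1 m) < 2 (401.5 m) < 3 (455.7 m) < …

6, 1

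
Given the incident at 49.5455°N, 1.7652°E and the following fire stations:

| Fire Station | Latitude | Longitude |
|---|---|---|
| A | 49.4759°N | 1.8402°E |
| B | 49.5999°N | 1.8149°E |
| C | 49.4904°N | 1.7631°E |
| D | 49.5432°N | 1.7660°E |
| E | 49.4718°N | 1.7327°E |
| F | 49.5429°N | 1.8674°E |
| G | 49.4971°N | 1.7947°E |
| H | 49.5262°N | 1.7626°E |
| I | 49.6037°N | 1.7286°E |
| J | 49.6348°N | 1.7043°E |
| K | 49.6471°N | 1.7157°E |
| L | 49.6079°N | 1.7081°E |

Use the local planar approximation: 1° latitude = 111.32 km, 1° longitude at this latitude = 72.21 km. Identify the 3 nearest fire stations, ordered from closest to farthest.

Distances from 49.5455°N, 1.7652°E:
A: √((-0.0696·111.32)² + (0.0750·72.21)²) = √(60.029521 + 29.330348) = 9.4530 km
B: √((0.0544·111.32)² + (0.0497·72.21)²) = √(36.672811 + 12.879751) = 7.0394 km
C: √((-0.0551·111.32)² + (-0.0021·72.21)²) = √(37.622668 + 0.022995) = 6.1356 km
D: √((-0.0023·111.32)² + (0.0008·72.21)²) = √(0.065554 + 0.003337) = 0.2625 km
E: √((-0.0737·111.32)² + (-0.0325·72.21)²) = √(67.310276 + 5.507588) = 8.5333 km
F: √((-0.0026·111.32)² + (0.1022·72.21)²) = √(0.083771 + 54.462363) = 7.3855 km
G: √((-0.0484·111.32)² + (0.0295·72.21)²) = √(29.029337 + 4.537731) = 5.7937 km
H: √((-0.0193·111.32)² + (-0.0026·72.21)²) = √(4.615949 + 0.035249) = 2.1567 km
I: √((0.0582·111.32)² + (-0.0366·72.21)²) = √(41.975160 + 6.984846) = 6.9971 km
J: √((0.0893·111.32)² + (-0.0609·72.21)²) = √(98.821016 + 19.338789) = 10.8701 km
K: √((0.1016·111.32)² + (-0.0495·72.21)²) = √(127.918633 + 12.776300) = 11.8615 km
L: √((0.0624·111.32)² + (-0.0571·72.21)²) = √(48.252028 + 17.000704) = 8.0779 km
Sorted: D (0.2625 km) < H (2.1567 km) < G (5.7937 km) < C (6.1356 km) < I (6.9971 km) < …

D, H, G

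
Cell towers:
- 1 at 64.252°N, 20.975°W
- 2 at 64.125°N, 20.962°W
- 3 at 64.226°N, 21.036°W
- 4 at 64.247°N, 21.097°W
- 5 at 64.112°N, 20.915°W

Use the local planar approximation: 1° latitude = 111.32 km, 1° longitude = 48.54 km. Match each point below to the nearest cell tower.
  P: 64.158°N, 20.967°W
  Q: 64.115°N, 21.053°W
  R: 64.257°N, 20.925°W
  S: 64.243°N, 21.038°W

P at 64.158°N, 20.967°W:
  1: 10.471 km
  2: 3.682 km
  3: 8.278 km
  4: 11.746 km
  5: 5.709 km
  → nearest: 2 (3.682 km)
Q at 64.115°N, 21.053°W:
  1: 15.714 km
  2: 4.555 km
  3: 12.384 km
  4: 14.849 km
  5: 6.707 km
  → nearest: 2 (4.555 km)
R at 64.257°N, 20.925°W:
  1: 2.490 km
  2: 14.804 km
  3: 6.398 km
  4: 8.423 km
  5: 16.149 km
  → nearest: 1 (2.490 km)
S at 64.243°N, 21.038°W:
  1: 3.218 km
  2: 13.644 km
  3: 1.895 km
  4: 2.898 km
  5: 15.758 km
  → nearest: 3 (1.895 km)

P→2; Q→2; R→1; S→3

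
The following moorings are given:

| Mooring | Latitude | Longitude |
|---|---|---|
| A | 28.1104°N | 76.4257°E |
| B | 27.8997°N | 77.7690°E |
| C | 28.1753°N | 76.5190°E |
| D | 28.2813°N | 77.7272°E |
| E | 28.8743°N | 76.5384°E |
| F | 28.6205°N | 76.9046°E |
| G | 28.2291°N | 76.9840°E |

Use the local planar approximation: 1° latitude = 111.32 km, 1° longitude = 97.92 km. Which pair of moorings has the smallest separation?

Pairwise distances:
A–B: 133.6108 km
A–C: 11.6474 km
A–D: 128.8550 km
A–E: 85.7504 km
A–F: 73.6444 km
A–G: 56.2430 km
B–C: 126.1864 km
B–D: 42.6764 km
B–E: 162.1448 km
B–F: 116.6304 km
B–G: 85.1655 km
C–D: 118.8939 km
C–E: 77.8359 km
C–F: 62.3043 km
C–G: 45.9250 km
D–E: 133.8221 km
D–F: 88.9603 km
D–G: 73.0058 km
E–F: 45.6514 km
E–G: 84.0386 km
F–G: 44.2589 km
Closest pair: A–C at 11.6474 km.

A and C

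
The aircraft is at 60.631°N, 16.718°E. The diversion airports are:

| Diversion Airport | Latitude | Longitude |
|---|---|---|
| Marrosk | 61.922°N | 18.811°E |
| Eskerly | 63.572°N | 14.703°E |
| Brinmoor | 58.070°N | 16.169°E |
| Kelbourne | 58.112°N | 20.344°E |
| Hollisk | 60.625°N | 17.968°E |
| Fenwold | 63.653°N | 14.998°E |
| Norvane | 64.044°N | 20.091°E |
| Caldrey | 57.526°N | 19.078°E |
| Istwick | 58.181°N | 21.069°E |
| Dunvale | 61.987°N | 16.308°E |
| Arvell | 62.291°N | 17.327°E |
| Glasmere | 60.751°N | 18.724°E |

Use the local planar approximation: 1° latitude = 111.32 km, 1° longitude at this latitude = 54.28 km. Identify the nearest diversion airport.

Hollisk

Distances from 60.631°N, 16.718°E:
Marrosk: √((1.291·111.32)² + (2.093·54.28)²) = √(20653.74829 + 12906.78675) = 183.195 km
Eskerly: √((2.941·111.32)² + (-2.015·54.28)²) = √(107185.60024 + 11962.71563) = 345.179 km
Brinmoor: √((-2.561·111.32)² + (-0.549·54.28)²) = √(81276.60459 + 888.02331) = 286.644 km
Kelbourne: √((-2.519·111.32)² + (3.626·54.28)²) = √(78632.61709 + 38737.82898) = 342.594 km
Hollisk: √((-0.006·111.32)² + (1.250·54.28)²) = √(0.44612 + 4603.62250) = 67.853 km
Fenwold: √((3.022·111.32)² + (-1.720·54.28)²) = √(113171.04219 + 8716.38835) = 349.124 km
Norvane: √((3.413·111.32)² + (3.373·54.28)²) = √(144350.72580 + 33520.64451) = 421.748 km
Caldrey: √((-3.105·111.32)² + (2.360·54.28)²) = √(119472.95468 + 16409.81496) = 368.623 km
Istwick: √((-2.450·111.32)² + (4.351·54.28)²) = √(74383.83476 + 55777.34584) = 360.779 km
Dunvale: √((1.356·111.32)² + (-0.410·54.28)²) = √(22785.87835 + 495.27612) = 152.582 km
Arvell: √((1.660·111.32)² + (0.609·54.28)²) = √(34147.78760 + 1092.73351) = 187.725 km
Glasmere: √((0.120·111.32)² + (2.006·54.28)²) = √(178.44685 + 11856.09131) = 109.702 km
Minimum: Hollisk at 67.853 km.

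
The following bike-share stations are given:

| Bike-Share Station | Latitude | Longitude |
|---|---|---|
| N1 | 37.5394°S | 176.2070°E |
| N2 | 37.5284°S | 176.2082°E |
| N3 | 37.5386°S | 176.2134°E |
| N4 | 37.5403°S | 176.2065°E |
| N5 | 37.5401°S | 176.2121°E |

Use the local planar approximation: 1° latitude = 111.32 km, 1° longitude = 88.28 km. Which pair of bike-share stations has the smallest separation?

N1 and N4

Pairwise distances:
N1–N2: √((0.0110·111.32)² + (0.0012·88.28)²) = √(1.499449 + 0.011222) = 1.2291 km
N1–N3: √((0.0008·111.32)² + (0.0064·88.28)²) = √(0.007931 + 0.319216) = 0.5720 km
N1–N4: √((-0.0009·111.32)² + (-0.0005·88.28)²) = √(0.010038 + 0.001948) = 0.1095 km
N1–N5: √((-0.0007·111.32)² + (0.0051·88.28)²) = √(0.006072 + 0.202705) = 0.4569 km
N2–N3: √((-0.0102·111.32)² + (0.0052·88.28)²) = √(1.289278 + 0.210732) = 1.2247 km
N2–N4: √((-0.0119·111.32)² + (-0.0017·88.28)²) = √(1.754851 + 0.022523) = 1.3332 km
N2–N5: √((-0.0117·111.32)² + (0.0039·88.28)²) = √(1.696360 + 0.118537) = 1.3472 km
N3–N4: √((-0.0017·111.32)² + (-0.0069·88.28)²) = √(0.035813 + 0.371042) = 0.6379 km
N3–N5: √((-0.0015·111.32)² + (-0.0013·88.28)²) = √(0.027882 + 0.013171) = 0.2026 km
N4–N5: √((0.0002·111.32)² + (0.0056·88.28)²) = √(0.000496 + 0.244400) = 0.4949 km
Closest pair: N1–N4 at 0.1095 km.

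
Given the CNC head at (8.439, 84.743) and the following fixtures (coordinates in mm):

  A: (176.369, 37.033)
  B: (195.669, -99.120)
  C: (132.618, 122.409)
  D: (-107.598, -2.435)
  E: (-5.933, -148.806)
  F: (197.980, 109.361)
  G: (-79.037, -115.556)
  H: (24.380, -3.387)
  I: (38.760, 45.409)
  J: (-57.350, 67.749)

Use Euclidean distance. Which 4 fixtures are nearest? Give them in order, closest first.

Distances from (8.439, 84.743):
A: √((167.930)² + (-47.710)²) = √(28200.48490 + 2276.24410) = 174.576 mm
B: √((187.230)² + (-183.863)²) = √(35055.07290 + 33805.60277) = 262.413 mm
C: √((124.179)² + (37.666)²) = √(15420.42404 + 1418.72756) = 129.766 mm
D: √((-116.037)² + (-87.178)²) = √(13464.58537 + 7600.00368) = 145.136 mm
E: √((-14.372)² + (-233.549)²) = √(206.55438 + 54545.13540) = 233.991 mm
F: √((189.541)² + (24.618)²) = √(35925.79068 + 606.04592) = 191.133 mm
G: √((-87.476)² + (-200.299)²) = √(7652.05058 + 40119.68940) = 218.567 mm
H: √((15.941)² + (-88.130)²) = √(254.11548 + 7766.89690) = 89.560 mm
I: √((30.321)² + (-39.334)²) = √(919.36304 + 1547.16356) = 49.664 mm
J: √((-65.789)² + (-16.994)²) = √(4328.19252 + 288.79604) = 67.948 mm
Sorted: I (49.664 mm) < J (67.948 mm) < H (89.560 mm) < C (129.766 mm) < D (145.136 mm) < A (174.576 mm) < …

I, J, H, C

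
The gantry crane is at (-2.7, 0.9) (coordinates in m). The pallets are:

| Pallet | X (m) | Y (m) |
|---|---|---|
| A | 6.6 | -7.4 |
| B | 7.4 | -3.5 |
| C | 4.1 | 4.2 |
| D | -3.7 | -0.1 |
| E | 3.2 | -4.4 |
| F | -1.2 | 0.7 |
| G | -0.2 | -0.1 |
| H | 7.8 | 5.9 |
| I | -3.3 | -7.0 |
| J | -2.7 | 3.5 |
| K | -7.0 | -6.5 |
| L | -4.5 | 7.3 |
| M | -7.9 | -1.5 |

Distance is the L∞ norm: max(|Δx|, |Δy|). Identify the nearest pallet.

D

Distances from (-2.7, 0.9):
A: max(|9.3|, |-8.3|) = 9.3 m
B: max(|10.1|, |-4.4|) = 10.1 m
C: max(|6.8|, |3.3|) = 6.8 m
D: max(|-1.0|, |-1.0|) = 1.0 m
E: max(|5.9|, |-5.3|) = 5.9 m
F: max(|1.5|, |-0.2|) = 1.5 m
G: max(|2.5|, |-1.0|) = 2.5 m
H: max(|10.5|, |5.0|) = 10.5 m
I: max(|-0.6|, |-7.9|) = 7.9 m
J: max(|0.0|, |2.6|) = 2.6 m
K: max(|-4.3|, |-7.4|) = 7.4 m
L: max(|-1.8|, |6.4|) = 6.4 m
M: max(|-5.2|, |-2.4|) = 5.2 m
Minimum: D at 1.0 m.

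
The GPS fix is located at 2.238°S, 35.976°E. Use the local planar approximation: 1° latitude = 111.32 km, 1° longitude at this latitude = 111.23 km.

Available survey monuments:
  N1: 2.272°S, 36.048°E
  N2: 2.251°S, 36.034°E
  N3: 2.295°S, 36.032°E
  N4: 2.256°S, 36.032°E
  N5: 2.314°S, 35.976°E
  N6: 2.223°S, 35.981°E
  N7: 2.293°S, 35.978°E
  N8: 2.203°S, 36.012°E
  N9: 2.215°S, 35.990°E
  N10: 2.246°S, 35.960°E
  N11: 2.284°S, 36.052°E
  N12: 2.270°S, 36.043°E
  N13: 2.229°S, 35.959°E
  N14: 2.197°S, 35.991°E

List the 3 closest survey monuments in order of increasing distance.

N6, N10, N13

Distances from 2.238°S, 35.976°E:
N1: √((-0.034·111.32)² + (0.072·111.23)²) = √(14.32532 + 64.13703) = 8.858 km
N2: √((-0.013·111.32)² + (0.058·111.23)²) = √(2.09427 + 41.61979) = 6.612 km
N3: √((-0.057·111.32)² + (0.056·111.23)²) = √(40.26207 + 38.79895) = 8.892 km
N4: √((-0.018·111.32)² + (0.056·111.23)²) = √(4.01505 + 38.79895) = 6.543 km
N5: √((-0.076·111.32)² + (0.000·111.23)²) = √(71.57701 + 0.00000) = 8.460 km
N6: √((0.015·111.32)² + (0.005·111.23)²) = √(2.78823 + 0.30930) = 1.760 km
N7: √((-0.055·111.32)² + (0.002·111.23)²) = √(37.48623 + 0.04949) = 6.127 km
N8: √((0.035·111.32)² + (0.036·111.23)²) = √(15.18037 + 16.03426) = 5.587 km
N9: √((0.023·111.32)² + (0.014·111.23)²) = √(6.55544 + 2.42493) = 2.997 km
N10: √((-0.008·111.32)² + (-0.016·111.23)²) = √(0.79310 + 3.16726) = 1.990 km
N11: √((-0.046·111.32)² + (0.076·111.23)²) = √(26.22177 + 71.46132) = 9.883 km
N12: √((-0.032·111.32)² + (0.067·111.23)²) = √(12.68955 + 55.53841) = 8.260 km
N13: √((0.009·111.32)² + (-0.017·111.23)²) = √(1.00376 + 3.57554) = 2.140 km
N14: √((0.041·111.32)² + (0.015·111.23)²) = √(20.83119 + 2.78373) = 4.860 km
Sorted: N6 (1.760 km) < N10 (1.990 km) < N13 (2.140 km) < N9 (2.997 km) < N14 (4.860 km) < …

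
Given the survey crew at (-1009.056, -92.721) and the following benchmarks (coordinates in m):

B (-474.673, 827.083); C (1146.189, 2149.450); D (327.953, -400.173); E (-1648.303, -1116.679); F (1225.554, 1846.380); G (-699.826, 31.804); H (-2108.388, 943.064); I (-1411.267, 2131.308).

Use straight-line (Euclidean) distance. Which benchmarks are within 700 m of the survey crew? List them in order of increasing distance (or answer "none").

Distances from (-1009.056, -92.721):
B: 1063.769 m
C: 3110.050 m
D: 1371.904 m
E: 1207.115 m
F: 2958.647 m
G: 333.361 m
H: 1510.424 m
I: 2260.106 m
Threshold 700 m: G (333.361 m) is within range.

G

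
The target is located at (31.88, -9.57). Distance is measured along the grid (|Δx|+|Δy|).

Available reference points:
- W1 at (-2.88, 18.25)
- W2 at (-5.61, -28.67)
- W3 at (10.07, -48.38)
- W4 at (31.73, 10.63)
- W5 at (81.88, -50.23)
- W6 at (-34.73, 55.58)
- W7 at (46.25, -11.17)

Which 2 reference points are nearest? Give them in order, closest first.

W7, W4

Distances from (31.88, -9.57):
W1: 62.58
W2: 56.59
W3: 60.62
W4: 20.35
W5: 90.66
W6: 131.76
W7: 15.97
Sorted: W7 (15.97) < W4 (20.35) < W2 (56.59) < W3 (60.62) < …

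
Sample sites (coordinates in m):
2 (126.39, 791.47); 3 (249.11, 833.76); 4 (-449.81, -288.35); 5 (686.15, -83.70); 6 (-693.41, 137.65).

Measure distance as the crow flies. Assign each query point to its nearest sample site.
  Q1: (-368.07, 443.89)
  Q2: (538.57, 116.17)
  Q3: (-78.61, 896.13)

Q1 at (-368.07, 443.89):
  2: √((494.46)² + (347.58)²) = √(244490.6916 + 120811.8564) = 604.40 m
  3: √((617.18)² + (389.87)²) = √(380911.1524 + 151998.6169) = 730.01 m
  4: √((-81.74)² + (-732.24)²) = √(6681.4276 + 536175.4176) = 736.79 m
  5: √((1054.22)² + (-527.59)²) = √(1111379.8084 + 278351.2081) = 1178.87 m
  6: √((-325.34)² + (-306.24)²) = √(105846.1156 + 93782.9376) = 446.80 m
  → nearest: 6 (446.80 m)
Q2 at (538.57, 116.17):
  2: √((-412.18)² + (675.30)²) = √(169892.3524 + 456030.0900) = 791.15 m
  3: √((-289.46)² + (717.59)²) = √(83787.0916 + 514935.4081) = 773.77 m
  4: √((-988.38)² + (-404.52)²) = √(976895.0244 + 163636.4304) = 1067.96 m
  5: √((147.58)² + (-199.87)²) = √(21779.8564 + 39948.0169) = 248.45 m
  6: √((-1231.98)² + (21.48)²) = √(1517774.7204 + 461.3904) = 1232.17 m
  → nearest: 5 (248.45 m)
Q3 at (-78.61, 896.13):
  2: √((205.00)² + (-104.66)²) = √(42025.0000 + 10953.7156) = 230.17 m
  3: √((327.72)² + (-62.37)²) = √(107400.3984 + 3890.0169) = 333.60 m
  4: √((-371.20)² + (-1184.48)²) = √(137789.4400 + 1402992.8704) = 1241.28 m
  5: √((764.76)² + (-979.83)²) = √(584857.8576 + 960066.8289) = 1242.95 m
  6: √((-614.80)² + (-758.48)²) = √(377979.0400 + 575291.9104) = 976.36 m
  → nearest: 2 (230.17 m)

Q1→6; Q2→5; Q3→2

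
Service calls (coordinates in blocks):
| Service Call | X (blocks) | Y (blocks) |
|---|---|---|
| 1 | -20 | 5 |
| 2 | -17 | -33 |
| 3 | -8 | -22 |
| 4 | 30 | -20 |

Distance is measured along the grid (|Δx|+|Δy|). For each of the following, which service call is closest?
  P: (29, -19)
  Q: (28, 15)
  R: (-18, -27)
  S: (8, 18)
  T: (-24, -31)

P→4; Q→4; R→2; S→1; T→2

P at (29, -19):
  1: 73 blocks
  2: 60 blocks
  3: 40 blocks
  4: 2 blocks
  → nearest: 4 (2 blocks)
Q at (28, 15):
  1: 58 blocks
  2: 93 blocks
  3: 73 blocks
  4: 37 blocks
  → nearest: 4 (37 blocks)
R at (-18, -27):
  1: 34 blocks
  2: 7 blocks
  3: 15 blocks
  4: 55 blocks
  → nearest: 2 (7 blocks)
S at (8, 18):
  1: 41 blocks
  2: 76 blocks
  3: 56 blocks
  4: 60 blocks
  → nearest: 1 (41 blocks)
T at (-24, -31):
  1: 40 blocks
  2: 9 blocks
  3: 25 blocks
  4: 65 blocks
  → nearest: 2 (9 blocks)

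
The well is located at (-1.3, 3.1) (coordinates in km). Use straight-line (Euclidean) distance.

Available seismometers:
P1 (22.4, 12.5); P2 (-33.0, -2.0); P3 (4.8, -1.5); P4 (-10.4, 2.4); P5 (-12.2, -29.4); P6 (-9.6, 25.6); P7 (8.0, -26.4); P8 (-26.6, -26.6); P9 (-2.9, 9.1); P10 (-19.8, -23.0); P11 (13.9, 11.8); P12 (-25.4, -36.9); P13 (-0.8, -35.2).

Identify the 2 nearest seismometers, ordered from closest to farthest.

Distances from (-1.3, 3.1):
P1: 25.5 km
P2: 32.1 km
P3: 7.6 km
P4: 9.1 km
P5: 34.3 km
P6: 24.0 km
P7: 30.9 km
P8: 39.0 km
P9: 6.2 km
P10: 32.0 km
P11: 17.5 km
P12: 46.7 km
P13: 38.3 km
Sorted: P9 (6.2 km) < P3 (7.6 km) < P4 (9.1 km) < P11 (17.5 km) < …

P9, P3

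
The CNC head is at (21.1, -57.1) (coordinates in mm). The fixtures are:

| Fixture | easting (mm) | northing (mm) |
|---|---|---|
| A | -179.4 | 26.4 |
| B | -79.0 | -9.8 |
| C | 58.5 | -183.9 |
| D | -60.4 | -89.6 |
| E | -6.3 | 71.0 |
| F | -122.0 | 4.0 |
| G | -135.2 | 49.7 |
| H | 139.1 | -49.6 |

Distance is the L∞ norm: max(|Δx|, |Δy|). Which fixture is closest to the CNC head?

D

Distances from (21.1, -57.1):
A: max(|-200.5|, |83.5|) = 200.5 mm
B: max(|-100.1|, |47.3|) = 100.1 mm
C: max(|37.4|, |-126.8|) = 126.8 mm
D: max(|-81.5|, |-32.5|) = 81.5 mm
E: max(|-27.4|, |128.1|) = 128.1 mm
F: max(|-143.1|, |61.1|) = 143.1 mm
G: max(|-156.3|, |106.8|) = 156.3 mm
H: max(|118.0|, |7.5|) = 118.0 mm
Minimum: D at 81.5 mm.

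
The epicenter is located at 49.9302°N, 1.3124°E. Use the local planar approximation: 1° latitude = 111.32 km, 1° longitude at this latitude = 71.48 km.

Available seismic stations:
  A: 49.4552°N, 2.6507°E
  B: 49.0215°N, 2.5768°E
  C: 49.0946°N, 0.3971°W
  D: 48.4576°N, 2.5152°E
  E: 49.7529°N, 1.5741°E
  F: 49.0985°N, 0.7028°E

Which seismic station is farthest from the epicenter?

D

Distances from 49.9302°N, 1.3124°E:
A: √((-0.4750·111.32)² + (1.3383·71.48)²) = √(2795.977129 + 9151.157786) = 109.3030 km
B: √((-0.9087·111.32)² + (1.2644·71.48)²) = √(10232.634255 + 8168.420038) = 135.6505 km
C: √((-0.8356·111.32)² + (-1.7095·71.48)²) = √(8652.532873 + 14931.632688) = 153.5714 km
D: √((-1.4726·111.32)² + (1.2028·71.48)²) = √(26872.989820 + 7391.897337) = 185.1078 km
E: √((-0.1773·111.32)² + (0.2617·71.48)²) = √(389.550590 + 349.926258) = 27.1933 km
F: √((-0.8317·111.32)² + (-0.6096·71.48)²) = √(8571.953339 + 1898.711603) = 102.3263 km
Maximum: D at 185.1078 km.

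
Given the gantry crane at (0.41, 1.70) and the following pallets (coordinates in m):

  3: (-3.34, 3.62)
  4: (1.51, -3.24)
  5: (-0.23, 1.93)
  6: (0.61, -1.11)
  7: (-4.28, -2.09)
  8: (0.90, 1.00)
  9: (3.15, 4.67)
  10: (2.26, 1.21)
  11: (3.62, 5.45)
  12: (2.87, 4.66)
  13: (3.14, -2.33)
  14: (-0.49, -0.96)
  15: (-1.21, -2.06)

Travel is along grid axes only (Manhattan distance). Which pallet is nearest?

5

Distances from (0.41, 1.70):
3: 5.67 m
4: 6.04 m
5: 0.87 m
6: 3.01 m
7: 8.48 m
8: 1.19 m
9: 5.71 m
10: 2.34 m
11: 6.96 m
12: 5.42 m
13: 6.76 m
14: 3.56 m
15: 5.38 m
Minimum: 5 at 0.87 m.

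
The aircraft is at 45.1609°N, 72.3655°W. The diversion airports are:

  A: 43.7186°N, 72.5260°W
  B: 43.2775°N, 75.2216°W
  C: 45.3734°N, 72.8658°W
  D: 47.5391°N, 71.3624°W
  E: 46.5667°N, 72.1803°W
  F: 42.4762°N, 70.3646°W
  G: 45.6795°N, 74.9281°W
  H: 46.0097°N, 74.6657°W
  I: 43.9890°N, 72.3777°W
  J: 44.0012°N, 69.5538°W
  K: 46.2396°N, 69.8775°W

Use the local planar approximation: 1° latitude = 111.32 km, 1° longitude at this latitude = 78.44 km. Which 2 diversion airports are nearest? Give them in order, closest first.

Distances from 45.1609°N, 72.3655°W:
A: √((-1.4423·111.32)² + (-0.1605·78.44)²) = √(25778.497586 + 158.498532) = 161.0497 km
B: √((-1.8834·111.32)² + (-2.8561·78.44)²) = √(43957.352500 + 50190.553887) = 306.8353 km
C: √((0.2125·111.32)² + (-0.5003·78.44)²) = √(559.582680 + 1540.054804) = 45.8218 km
D: √((2.3782·111.32)² + (1.0031·78.44)²) = √(70087.915685 + 6191.040297) = 276.1865 km
E: √((1.4058·111.32)² + (0.1852·78.44)²) = √(24490.264368 + 211.036286) = 157.1665 km
F: √((-2.6847·111.32)² + (2.0009·78.44)²) = √(89317.780168 + 24633.489585) = 337.5667 km
G: √((0.5186·111.32)² + (-2.5626·78.44)²) = √(3332.816634 + 40405.158395) = 209.1363 km
H: √((0.8488·111.32)² + (-2.3002·78.44)²) = √(8928.060758 + 32554.150597) = 203.6718 km
I: √((-1.1719·111.32)² + (-0.0122·78.44)²) = √(17018.743932 + 0.915788) = 130.4594 km
J: √((-1.1597·111.32)² + (2.8117·78.44)²) = √(16666.242998 + 48642.191343) = 255.5551 km
K: √((1.0787·111.32)² + (2.4880·78.44)²) = √(14419.418702 + 38086.925992) = 229.1426 km
Sorted: C (45.8218 km) < I (130.4594 km) < E (157.1665 km) < A (161.0497 km) < …

C, I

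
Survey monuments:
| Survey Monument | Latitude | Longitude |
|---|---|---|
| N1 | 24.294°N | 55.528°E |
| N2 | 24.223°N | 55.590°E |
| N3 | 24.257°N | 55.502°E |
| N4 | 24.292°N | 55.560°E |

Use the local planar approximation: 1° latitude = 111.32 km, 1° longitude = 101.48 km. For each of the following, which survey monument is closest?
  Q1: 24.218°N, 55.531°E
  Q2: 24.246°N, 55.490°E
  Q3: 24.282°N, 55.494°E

Q1→N3; Q2→N3; Q3→N3

Q1 at 24.218°N, 55.531°E:
  N1: √((0.076·111.32)² + (-0.003·101.48)²) = √(71.57701 + 0.09268) = 8.466 km
  N2: √((0.005·111.32)² + (0.059·101.48)²) = √(0.30980 + 35.84800) = 6.013 km
  N3: √((0.039·111.32)² + (-0.029·101.48)²) = √(18.84845 + 8.66078) = 5.245 km
  N4: √((0.074·111.32)² + (0.029·101.48)²) = √(67.85937 + 8.66078) = 8.748 km
  → nearest: N3 (5.245 km)
Q2 at 24.246°N, 55.490°E:
  N1: √((0.048·111.32)² + (0.038·101.48)²) = √(28.55150 + 14.87059) = 6.590 km
  N2: √((-0.023·111.32)² + (0.100·101.48)²) = √(6.55544 + 102.98190) = 10.466 km
  N3: √((0.011·111.32)² + (0.012·101.48)²) = √(1.49945 + 1.48294) = 1.727 km
  N4: √((0.046·111.32)² + (0.070·101.48)²) = √(26.22177 + 50.46113) = 8.757 km
  → nearest: N3 (1.727 km)
Q3 at 24.282°N, 55.494°E:
  N1: √((0.012·111.32)² + (0.034·101.48)²) = √(1.78447 + 11.90471) = 3.700 km
  N2: √((-0.059·111.32)² + (0.096·101.48)²) = √(43.13705 + 94.90812) = 11.749 km
  N3: √((-0.025·111.32)² + (0.008·101.48)²) = √(7.74509 + 0.65908) = 2.899 km
  N4: √((0.010·111.32)² + (0.066·101.48)²) = √(1.23921 + 44.85892) = 6.790 km
  → nearest: N3 (2.899 km)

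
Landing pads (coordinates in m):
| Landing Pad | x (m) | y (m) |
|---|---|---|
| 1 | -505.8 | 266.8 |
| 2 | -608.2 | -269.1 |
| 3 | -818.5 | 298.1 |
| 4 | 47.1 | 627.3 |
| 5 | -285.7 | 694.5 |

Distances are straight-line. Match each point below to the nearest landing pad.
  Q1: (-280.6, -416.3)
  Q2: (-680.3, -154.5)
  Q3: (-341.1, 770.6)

Q1→2; Q2→2; Q3→5

Q1 at (-280.6, -416.3):
  1: 719.3 m
  2: 359.2 m
  3: 894.3 m
  4: 1093.8 m
  5: 1110.8 m
  → nearest: 2 (359.2 m)
Q2 at (-680.3, -154.5):
  1: 456.0 m
  2: 135.4 m
  3: 473.2 m
  4: 1067.9 m
  5: 936.2 m
  → nearest: 2 (135.4 m)
Q3 at (-341.1, 770.6):
  1: 530.0 m
  2: 1073.5 m
  3: 671.7 m
  4: 413.8 m
  5: 94.1 m
  → nearest: 5 (94.1 m)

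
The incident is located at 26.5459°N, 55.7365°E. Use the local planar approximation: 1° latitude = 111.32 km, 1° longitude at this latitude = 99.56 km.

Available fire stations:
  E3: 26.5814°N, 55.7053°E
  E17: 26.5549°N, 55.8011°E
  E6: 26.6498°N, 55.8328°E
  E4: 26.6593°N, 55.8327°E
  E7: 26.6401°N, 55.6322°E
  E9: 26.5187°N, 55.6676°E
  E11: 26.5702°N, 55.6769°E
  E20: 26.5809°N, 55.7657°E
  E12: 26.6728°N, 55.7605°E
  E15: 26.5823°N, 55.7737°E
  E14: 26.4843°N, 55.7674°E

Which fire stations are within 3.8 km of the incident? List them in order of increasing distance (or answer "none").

Distances from 26.5459°N, 55.7365°E:
E3: √((0.0355·111.32)² + (-0.0312·99.56)²) = √(15.617197 + 9.648926) = 5.0265 km
E17: √((0.0090·111.32)² + (0.0646·99.56)²) = √(1.003764 + 41.365170) = 6.5091 km
E6: √((0.1039·111.32)² + (0.0963·99.56)²) = √(133.775780 + 91.922611) = 15.0233 km
E4: √((0.1134·111.32)² + (0.0962·99.56)²) = √(159.357499 + 91.731801) = 15.8458 km
E7: √((0.0942·111.32)² + (-0.1043·99.56)²) = √(109.963410 + 107.829699) = 14.7578 km
E9: √((-0.0272·111.32)² + (-0.0689·99.56)²) = √(9.168203 + 47.055265) = 7.4982 km
E11: √((0.0243·111.32)² + (-0.0596·99.56)²) = √(7.317436 + 35.209698) = 6.5213 km
E20: √((0.0350·111.32)² + (0.0292·99.56)²) = √(15.180374 + 8.451533) = 4.8613 km
E12: √((0.1269·111.32)² + (0.0240·99.56)²) = √(199.558228 + 5.709424) = 14.3272 km
E15: √((0.0364·111.32)² + (0.0372·99.56)²) = √(16.419093 + 13.716890) = 5.4896 km
E14: √((-0.0616·111.32)² + (0.0309·99.56)²) = √(47.022728 + 9.464262) = 7.5158 km
Threshold 3.8 km: none within range.

none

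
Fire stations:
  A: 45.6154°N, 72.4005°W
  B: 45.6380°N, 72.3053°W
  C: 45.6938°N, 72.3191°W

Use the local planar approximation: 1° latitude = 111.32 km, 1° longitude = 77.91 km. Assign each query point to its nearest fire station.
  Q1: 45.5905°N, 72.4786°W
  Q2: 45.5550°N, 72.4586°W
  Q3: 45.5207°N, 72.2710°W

Q1→A; Q2→A; Q3→B

Q1 at 45.5905°N, 72.4786°W:
  A: √((0.0249·111.32)² + (0.0781·77.91)²) = √(7.683252 + 37.024438) = 6.6864 km
  B: √((0.0475·111.32)² + (0.1733·77.91)²) = √(27.959771 + 182.298684) = 14.5003 km
  C: √((0.1033·111.32)² + (0.1595·77.91)²) = √(132.235188 + 154.421506) = 16.9309 km
  → nearest: A (6.6864 km)
Q2 at 45.5550°N, 72.4586°W:
  A: √((0.0604·111.32)² + (0.0581·77.91)²) = √(45.208518 + 20.489845) = 8.1055 km
  B: √((0.0830·111.32)² + (0.1533·77.91)²) = √(85.369469 + 142.649653) = 15.1003 km
  C: √((0.1388·111.32)² + (0.1395·77.91)²) = √(238.740076 + 118.123097) = 18.8908 km
  → nearest: A (8.1055 km)
Q3 at 45.5207°N, 72.2710°W:
  A: √((0.0947·111.32)² + (-0.1295·77.91)²) = √(111.133848 + 101.794883) = 14.5921 km
  B: √((0.1173·111.32)² + (-0.0343·77.91)²) = √(170.507081 + 7.141257) = 13.3285 km
  C: √((0.1731·111.32)² + (-0.0481·77.91)²) = √(371.313322 + 14.043539) = 19.6305 km
  → nearest: B (13.3285 km)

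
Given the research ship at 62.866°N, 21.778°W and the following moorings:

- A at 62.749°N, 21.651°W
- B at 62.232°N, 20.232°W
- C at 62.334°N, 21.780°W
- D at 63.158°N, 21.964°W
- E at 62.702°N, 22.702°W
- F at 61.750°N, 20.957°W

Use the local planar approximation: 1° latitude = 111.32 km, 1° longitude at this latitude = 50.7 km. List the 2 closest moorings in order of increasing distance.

A, D

Distances from 62.866°N, 21.778°W:
A: 14.529 km
B: 105.474 km
C: 59.222 km
D: 33.846 km
E: 50.278 km
F: 131.021 km
Sorted: A (14.529 km) < D (33.846 km) < E (50.278 km) < C (59.222 km) < …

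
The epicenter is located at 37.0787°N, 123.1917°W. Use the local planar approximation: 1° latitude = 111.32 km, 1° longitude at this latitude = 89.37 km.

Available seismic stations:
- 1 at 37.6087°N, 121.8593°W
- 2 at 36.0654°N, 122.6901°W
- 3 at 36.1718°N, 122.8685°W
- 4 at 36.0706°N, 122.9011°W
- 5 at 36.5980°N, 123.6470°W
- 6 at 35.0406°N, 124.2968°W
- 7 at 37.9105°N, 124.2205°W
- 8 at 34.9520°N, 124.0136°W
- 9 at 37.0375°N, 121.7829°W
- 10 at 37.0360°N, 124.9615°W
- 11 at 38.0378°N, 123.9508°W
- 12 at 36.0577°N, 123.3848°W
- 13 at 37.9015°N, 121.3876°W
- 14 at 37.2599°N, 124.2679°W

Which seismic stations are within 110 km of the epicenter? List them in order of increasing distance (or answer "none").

Distances from 37.0787°N, 123.1917°W:
1: 132.8916 km
2: 121.3817 km
3: 105.0069 km
4: 115.1877 km
5: 67.2248 km
6: 247.4454 km
7: 130.4902 km
8: 247.8774 km
9: 125.9880 km
10: 158.2384 km
11: 126.4973 km
12: 114.9604 km
13: 185.4329 km
14: 98.2724 km
Threshold 110 km: 5 (67.2248 km), 14 (98.2724 km), 3 (105.0069 km) are within range.

5, 14, 3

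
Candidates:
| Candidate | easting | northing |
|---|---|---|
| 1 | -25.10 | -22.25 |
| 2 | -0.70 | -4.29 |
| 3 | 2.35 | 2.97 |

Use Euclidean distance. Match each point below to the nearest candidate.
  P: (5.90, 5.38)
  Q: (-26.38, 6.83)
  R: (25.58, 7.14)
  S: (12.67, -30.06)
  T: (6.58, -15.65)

P→3; Q→2; R→3; S→2; T→2

P at (5.90, 5.38):
  1: 41.53
  2: 11.71
  3: 4.29
  → nearest: 3 (4.29)
Q at (-26.38, 6.83):
  1: 29.11
  2: 27.98
  3: 28.99
  → nearest: 2 (27.98)
R at (25.58, 7.14):
  1: 58.59
  2: 28.66
  3: 23.60
  → nearest: 3 (23.60)
S at (12.67, -30.06):
  1: 38.57
  2: 29.03
  3: 34.60
  → nearest: 2 (29.03)
T at (6.58, -15.65):
  1: 32.36
  2: 13.49
  3: 19.09
  → nearest: 2 (13.49)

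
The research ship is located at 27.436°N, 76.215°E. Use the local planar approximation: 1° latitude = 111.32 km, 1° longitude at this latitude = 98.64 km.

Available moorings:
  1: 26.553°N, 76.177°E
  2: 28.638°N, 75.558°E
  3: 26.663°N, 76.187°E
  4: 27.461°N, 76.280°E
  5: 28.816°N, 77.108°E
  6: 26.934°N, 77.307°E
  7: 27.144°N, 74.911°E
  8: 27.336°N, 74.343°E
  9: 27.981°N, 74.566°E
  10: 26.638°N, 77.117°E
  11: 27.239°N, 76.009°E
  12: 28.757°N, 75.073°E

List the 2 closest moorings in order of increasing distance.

Distances from 27.436°N, 76.215°E:
1: 98.367 km
2: 148.674 km
3: 86.095 km
4: 6.990 km
5: 177.084 km
6: 121.348 km
7: 132.670 km
8: 184.989 km
9: 173.604 km
10: 125.728 km
11: 29.897 km
12: 185.241 km
Sorted: 4 (6.990 km) < 11 (29.897 km) < 3 (86.095 km) < 1 (98.367 km) < …

4, 11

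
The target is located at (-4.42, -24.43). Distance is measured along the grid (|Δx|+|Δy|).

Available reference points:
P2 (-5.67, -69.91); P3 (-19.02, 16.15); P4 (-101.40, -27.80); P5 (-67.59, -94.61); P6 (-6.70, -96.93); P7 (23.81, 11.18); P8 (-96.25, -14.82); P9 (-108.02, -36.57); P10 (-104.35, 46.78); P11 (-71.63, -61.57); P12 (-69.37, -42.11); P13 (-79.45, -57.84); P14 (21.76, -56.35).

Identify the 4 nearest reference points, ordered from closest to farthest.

P2, P3, P14, P7

Distances from (-4.42, -24.43):
P2: 46.73
P3: 55.18
P4: 100.35
P5: 133.35
P6: 74.78
P7: 63.84
P8: 101.44
P9: 115.74
P10: 171.14
P11: 104.35
P12: 82.63
P13: 108.44
P14: 58.10
Sorted: P2 (46.73) < P3 (55.18) < P14 (58.10) < P7 (63.84) < P6 (74.78) < P12 (82.63) < …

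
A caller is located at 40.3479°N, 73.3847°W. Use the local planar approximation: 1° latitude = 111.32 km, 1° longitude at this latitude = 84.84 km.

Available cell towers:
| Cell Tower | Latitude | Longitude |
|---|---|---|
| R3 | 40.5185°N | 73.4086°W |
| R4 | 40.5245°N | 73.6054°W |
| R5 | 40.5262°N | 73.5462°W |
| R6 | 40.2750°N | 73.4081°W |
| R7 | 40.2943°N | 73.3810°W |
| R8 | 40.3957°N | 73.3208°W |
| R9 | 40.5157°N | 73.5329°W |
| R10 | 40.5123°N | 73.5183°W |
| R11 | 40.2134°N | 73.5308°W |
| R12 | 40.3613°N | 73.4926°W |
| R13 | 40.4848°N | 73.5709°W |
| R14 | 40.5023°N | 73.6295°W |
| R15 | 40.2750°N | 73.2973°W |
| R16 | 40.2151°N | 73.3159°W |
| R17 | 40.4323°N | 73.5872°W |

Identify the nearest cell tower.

Distances from 40.3479°N, 73.3847°W:
R3: √((0.1706·111.32)² + (-0.0239·84.84)²) = √(360.665374 + 4.111470) = 19.0991 km
R4: √((0.1766·111.32)² + (-0.2207·84.84)²) = √(386.480685 + 350.595216) = 27.1491 km
R5: √((0.1783·111.32)² + (-0.1615·84.84)²) = √(393.957236 + 187.735487) = 24.1183 km
R6: √((-0.0729·111.32)² + (-0.0234·84.84)²) = √(65.856925 + 3.941241) = 8.3545 km
R7: √((-0.0536·111.32)² + (0.0037·84.84)²) = √(35.602129 + 0.098538) = 5.9750 km
R8: √((0.0478·111.32)² + (0.0639·84.84)²) = √(28.314063 + 29.390233) = 7.5963 km
R9: √((0.1678·111.32)² + (-0.1482·84.84)²) = √(348.923571 + 158.087571) = 22.5169 km
R10: √((0.1644·111.32)² + (-0.1336·84.84)²) = √(334.926894 + 128.473701) = 21.5267 km
R11: √((-0.1345·111.32)² + (-0.1461·84.84)²) = √(224.176954 + 153.639099) = 19.4375 km
R12: √((0.0134·111.32)² + (-0.1079·84.84)²) = √(2.225133 + 83.800037) = 9.2750 km
R13: √((0.1369·111.32)² + (-0.1862·84.84)²) = √(232.248700 + 249.551781) = 21.9500 km
R14: √((0.1544·111.32)² + (-0.2448·84.84)²) = √(295.420744 + 431.344383) = 26.9586 km
R15: √((-0.0729·111.32)² + (0.0874·84.84)²) = √(65.856925 + 54.982462) = 10.9927 km
R16: √((-0.1328·111.32)² + (0.0688·84.84)²) = √(218.545841 + 34.070476) = 15.8939 km
R17: √((0.0844·111.32)² + (-0.2025·84.84)²) = √(88.273691 + 295.155836) = 19.5814 km
Minimum: R7 at 5.9750 km.

R7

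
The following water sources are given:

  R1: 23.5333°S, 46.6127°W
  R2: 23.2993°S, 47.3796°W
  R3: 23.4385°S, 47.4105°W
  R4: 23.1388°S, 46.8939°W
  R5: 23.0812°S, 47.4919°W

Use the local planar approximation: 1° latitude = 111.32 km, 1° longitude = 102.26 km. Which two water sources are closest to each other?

R2 and R3

Pairwise distances:
R1–R2: 82.6362 km
R1–R3: 82.2627 km
R1–R4: 52.4926 km
R1–R5: 103.0347 km
R2–R3: 15.8146 km
R2–R4: 52.7836 km
R2–R5: 26.8578 km
R3–R4: 62.4805 km
R3–R5: 40.6363 km
R4–R5: 61.4867 km
Closest pair: R2–R3 at 15.8146 km.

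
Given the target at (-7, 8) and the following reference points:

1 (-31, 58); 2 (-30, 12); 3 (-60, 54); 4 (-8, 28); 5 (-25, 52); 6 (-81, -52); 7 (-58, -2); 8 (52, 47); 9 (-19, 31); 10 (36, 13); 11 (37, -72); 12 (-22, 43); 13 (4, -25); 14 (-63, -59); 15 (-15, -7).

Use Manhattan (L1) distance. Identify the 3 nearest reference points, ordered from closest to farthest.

Distances from (-7, 8):
1: 74
2: 27
3: 99
4: 21
5: 62
6: 134
7: 61
8: 98
9: 35
10: 48
11: 124
12: 50
13: 44
14: 123
15: 23
Sorted: 4 (21) < 15 (23) < 2 (27) < 9 (35) < 13 (44) < …

4, 15, 2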